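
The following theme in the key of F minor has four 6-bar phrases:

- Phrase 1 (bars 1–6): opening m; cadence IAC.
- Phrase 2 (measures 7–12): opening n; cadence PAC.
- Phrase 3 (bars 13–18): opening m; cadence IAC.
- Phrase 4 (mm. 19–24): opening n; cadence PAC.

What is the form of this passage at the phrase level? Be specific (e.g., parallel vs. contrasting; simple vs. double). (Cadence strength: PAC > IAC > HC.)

repeated period

The cadence pattern IAC–PAC–IAC–PAC is weak–strong twice, and phrases 3–4 restate phrases 1–2: a period heard twice, not a double period (which would end weakly at phrase 2).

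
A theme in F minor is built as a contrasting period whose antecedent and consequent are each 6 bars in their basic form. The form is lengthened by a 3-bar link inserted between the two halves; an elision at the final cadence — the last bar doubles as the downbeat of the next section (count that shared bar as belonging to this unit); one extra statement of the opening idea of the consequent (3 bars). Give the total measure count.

Basic contrasting period: 6 + 6 = 12 bars.
12 (basic form) + 3 (link) + 3 (extra statement) = 18.
The elision shares a bar with the next section but does not change this unit's count.

18 measures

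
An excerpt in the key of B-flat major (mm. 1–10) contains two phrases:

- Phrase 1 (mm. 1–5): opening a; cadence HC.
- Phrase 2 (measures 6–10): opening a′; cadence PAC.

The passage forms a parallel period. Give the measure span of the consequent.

The antecedent is the phrase ending with the weaker cadence (half cadence, phrase 1) and the consequent the one ending more conclusively (perfect authentic cadence, phrase 2); the consequent is bars 6–10.

measures 6–10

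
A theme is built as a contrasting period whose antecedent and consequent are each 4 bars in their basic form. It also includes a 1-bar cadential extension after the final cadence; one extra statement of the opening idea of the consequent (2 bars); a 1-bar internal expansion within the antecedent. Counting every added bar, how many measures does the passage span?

Basic contrasting period: 4 + 4 = 8 bars.
8 (basic form) + 1 (cadential extension) + 2 (extra statement) + 1 (internal expansion) = 12.

12 measures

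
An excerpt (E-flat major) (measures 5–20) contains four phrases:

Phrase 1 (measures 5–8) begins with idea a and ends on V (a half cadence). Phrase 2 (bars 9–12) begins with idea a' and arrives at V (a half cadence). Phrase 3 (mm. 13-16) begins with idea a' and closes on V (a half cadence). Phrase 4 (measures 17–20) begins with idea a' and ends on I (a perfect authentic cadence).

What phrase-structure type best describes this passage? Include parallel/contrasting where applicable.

parallel double period

Four phrases in two halves: the first half (bars 5–12) ends with a half cadence, the second (bars 13–20) with a perfect authentic cadence — a large antecedent–consequent pair, i.e. a double period.
Phrase 3 begins with the same material as phrase 1, making it parallel.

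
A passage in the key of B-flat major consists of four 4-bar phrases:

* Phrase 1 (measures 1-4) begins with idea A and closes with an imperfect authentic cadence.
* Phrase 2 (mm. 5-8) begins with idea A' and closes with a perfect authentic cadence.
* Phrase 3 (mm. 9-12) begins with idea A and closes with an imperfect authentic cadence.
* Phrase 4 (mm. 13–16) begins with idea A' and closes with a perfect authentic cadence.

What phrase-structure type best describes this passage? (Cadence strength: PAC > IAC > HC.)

The cadence pattern IAC–PAC–IAC–PAC is weak–strong twice, and phrases 3–4 restate phrases 1–2: a period heard twice, not a double period (which would end weakly at phrase 2).

repeated period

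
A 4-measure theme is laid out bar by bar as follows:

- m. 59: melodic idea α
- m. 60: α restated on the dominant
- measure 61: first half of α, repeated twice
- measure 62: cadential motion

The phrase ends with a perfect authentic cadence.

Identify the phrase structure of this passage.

Basic idea (measure 59) + its repetition (measure 60) form the presentation; fragmentation and cadence (bars 61-62) form the continuation — the 4-bar whole is a sentence.

sentence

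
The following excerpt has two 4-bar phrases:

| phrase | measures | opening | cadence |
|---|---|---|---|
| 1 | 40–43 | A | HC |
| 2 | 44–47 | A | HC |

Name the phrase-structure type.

Both phrases have the same opening (A) and the same cadence (half cadence): the second is a restatement, not a consequent, so this is a repeated phrase rather than a period.

repeated phrase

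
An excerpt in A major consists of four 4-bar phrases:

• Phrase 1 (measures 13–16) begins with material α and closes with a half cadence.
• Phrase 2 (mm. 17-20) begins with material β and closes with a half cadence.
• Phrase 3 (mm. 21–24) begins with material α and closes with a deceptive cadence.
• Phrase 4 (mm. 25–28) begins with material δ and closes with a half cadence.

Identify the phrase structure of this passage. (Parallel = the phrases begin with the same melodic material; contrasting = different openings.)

Phrase 4 ends with a half cadence, no stronger than phrase 2's half cadence, so the four phrases do not form a double period; nor do phrases 3–4 duplicate 1–2, so it is not a repeated period. With no phrase reaching a conclusive cadence, the passage is a phrase group.

phrase group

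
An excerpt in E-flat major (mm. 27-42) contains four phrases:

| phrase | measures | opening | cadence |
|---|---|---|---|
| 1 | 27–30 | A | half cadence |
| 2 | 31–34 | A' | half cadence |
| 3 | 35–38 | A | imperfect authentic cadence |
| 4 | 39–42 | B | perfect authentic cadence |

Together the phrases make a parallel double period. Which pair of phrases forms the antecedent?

phrases 1 and 2

In a double period the first pair of phrases (ending half cadence) is the large antecedent and the second pair (ending perfect authentic cadence) is the large consequent; the antecedent is phrases 1 and 2.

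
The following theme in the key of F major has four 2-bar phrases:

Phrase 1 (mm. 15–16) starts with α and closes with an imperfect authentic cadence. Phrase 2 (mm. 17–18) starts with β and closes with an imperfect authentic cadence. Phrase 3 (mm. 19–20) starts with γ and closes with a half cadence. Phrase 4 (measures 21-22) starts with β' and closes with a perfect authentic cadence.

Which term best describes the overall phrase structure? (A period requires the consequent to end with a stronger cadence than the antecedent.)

contrasting double period

Four phrases in two halves: the first half (mm. 15-18) ends with an imperfect authentic cadence, the second (mm. 19–22) with a perfect authentic cadence — a large antecedent–consequent pair, i.e. a double period.
Phrase 3 begins with different material from phrase 1, making it contrasting.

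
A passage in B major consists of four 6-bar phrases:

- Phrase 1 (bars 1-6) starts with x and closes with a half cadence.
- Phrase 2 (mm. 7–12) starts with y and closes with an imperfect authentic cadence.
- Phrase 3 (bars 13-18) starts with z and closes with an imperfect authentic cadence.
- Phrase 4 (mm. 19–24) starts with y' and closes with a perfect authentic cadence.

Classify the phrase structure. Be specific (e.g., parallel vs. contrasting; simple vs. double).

contrasting double period

Four phrases in two halves: the first half (bars 1–12) ends with an imperfect authentic cadence, the second (mm. 13–24) with a perfect authentic cadence — a large antecedent–consequent pair, i.e. a double period.
Phrase 3 begins with different material from phrase 1, making it contrasting.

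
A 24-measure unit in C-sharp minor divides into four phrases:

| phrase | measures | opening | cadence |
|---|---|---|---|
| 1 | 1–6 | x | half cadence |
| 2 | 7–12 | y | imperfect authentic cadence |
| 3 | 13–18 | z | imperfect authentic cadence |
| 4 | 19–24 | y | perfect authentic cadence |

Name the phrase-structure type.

contrasting double period

Four phrases in two halves: the first half (mm. 1-12) ends with an imperfect authentic cadence, the second (bars 13-24) with a perfect authentic cadence — a large antecedent–consequent pair, i.e. a double period.
Phrase 3 begins with different material from phrase 1, making it contrasting.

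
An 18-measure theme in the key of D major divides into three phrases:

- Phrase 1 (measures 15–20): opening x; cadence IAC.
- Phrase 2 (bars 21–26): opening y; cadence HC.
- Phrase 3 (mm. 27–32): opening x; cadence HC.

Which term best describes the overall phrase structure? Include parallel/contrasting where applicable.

The final phrase closes with a half cadence, which is not stronger than the preceding half cadence; the 3 phrases lack an overall antecedent–consequent design and so form a phrase group.

phrase group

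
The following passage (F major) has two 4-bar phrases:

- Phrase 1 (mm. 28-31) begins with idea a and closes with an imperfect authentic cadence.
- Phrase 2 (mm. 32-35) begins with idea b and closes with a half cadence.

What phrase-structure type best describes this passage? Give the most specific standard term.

The second phrase closes with a half cadence, which is not stronger than the first phrase's imperfect authentic cadence; without a weak→strong cadential pair there is no antecedent–consequent relationship, so this is a phrase group rather than a period.

phrase group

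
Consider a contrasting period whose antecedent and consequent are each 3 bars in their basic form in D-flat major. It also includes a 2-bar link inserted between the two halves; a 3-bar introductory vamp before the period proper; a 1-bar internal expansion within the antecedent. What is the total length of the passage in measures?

Basic contrasting period: 3 + 3 = 6 bars.
6 (basic form) + 2 (link) + 3 (introduction) + 1 (internal expansion) = 12.

12 measures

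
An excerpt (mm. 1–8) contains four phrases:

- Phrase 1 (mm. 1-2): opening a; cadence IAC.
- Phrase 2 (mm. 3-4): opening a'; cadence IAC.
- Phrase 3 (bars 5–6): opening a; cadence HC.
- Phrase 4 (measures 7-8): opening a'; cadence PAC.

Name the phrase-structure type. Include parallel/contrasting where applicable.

Four phrases in two halves: the first half (bars 1–4) ends with an imperfect authentic cadence, the second (measures 5–8) with a perfect authentic cadence — a large antecedent–consequent pair, i.e. a double period.
Phrase 3 begins with the same material as phrase 1, making it parallel.

parallel double period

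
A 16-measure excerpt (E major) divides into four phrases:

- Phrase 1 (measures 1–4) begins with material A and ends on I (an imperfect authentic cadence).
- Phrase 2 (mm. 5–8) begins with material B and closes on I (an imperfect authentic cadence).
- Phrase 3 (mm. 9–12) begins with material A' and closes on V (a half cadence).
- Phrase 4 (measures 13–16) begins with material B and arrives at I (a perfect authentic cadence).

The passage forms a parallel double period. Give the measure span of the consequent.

In a double period the four phrases pair into a large antecedent (phrases 1–2, ending imperfect authentic cadence) and a large consequent (phrases 3–4, ending perfect authentic cadence). The consequent spans mm. 9–16.

measures 9–16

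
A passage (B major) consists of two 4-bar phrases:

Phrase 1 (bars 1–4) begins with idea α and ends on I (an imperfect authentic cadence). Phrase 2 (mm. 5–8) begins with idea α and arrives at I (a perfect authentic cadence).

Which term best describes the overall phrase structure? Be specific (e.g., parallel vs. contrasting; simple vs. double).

parallel period

Phrase 1 ends with an imperfect authentic cadence (weaker) and phrase 2 with a perfect authentic cadence (stronger): antecedent + consequent = a period.
The two phrases open with the same material (α / α), so the period is parallel.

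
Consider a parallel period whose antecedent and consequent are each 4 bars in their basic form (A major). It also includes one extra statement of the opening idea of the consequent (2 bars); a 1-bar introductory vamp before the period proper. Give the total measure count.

11 measures

Basic parallel period: 4 + 4 = 8 bars.
8 (basic form) + 2 (extra statement) + 1 (introduction) = 11.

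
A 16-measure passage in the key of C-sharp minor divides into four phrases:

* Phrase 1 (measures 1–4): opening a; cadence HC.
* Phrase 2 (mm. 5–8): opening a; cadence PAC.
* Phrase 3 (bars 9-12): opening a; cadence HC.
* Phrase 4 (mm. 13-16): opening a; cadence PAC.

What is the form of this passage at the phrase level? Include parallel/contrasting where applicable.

repeated period

The cadence pattern HC–PAC–HC–PAC is weak–strong twice, and phrases 3–4 restate phrases 1–2: a period heard twice, not a double period (which would end weakly at phrase 2).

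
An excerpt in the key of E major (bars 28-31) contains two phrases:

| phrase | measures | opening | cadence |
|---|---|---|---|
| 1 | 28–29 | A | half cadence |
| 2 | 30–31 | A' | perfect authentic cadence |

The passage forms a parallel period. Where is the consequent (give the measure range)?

measures 30–31

The antecedent is the phrase ending with the weaker cadence (half cadence, phrase 1) and the consequent the one ending more conclusively (perfect authentic cadence, phrase 2); the consequent is mm. 30–31.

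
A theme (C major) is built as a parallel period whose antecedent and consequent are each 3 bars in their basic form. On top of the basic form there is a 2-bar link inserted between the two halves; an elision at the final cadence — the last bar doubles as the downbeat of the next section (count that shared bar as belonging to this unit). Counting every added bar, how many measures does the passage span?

8 measures

Basic parallel period: 3 + 3 = 6 bars.
6 (basic form) + 2 (link) = 8.
The elision shares a bar with the next section but does not change this unit's count.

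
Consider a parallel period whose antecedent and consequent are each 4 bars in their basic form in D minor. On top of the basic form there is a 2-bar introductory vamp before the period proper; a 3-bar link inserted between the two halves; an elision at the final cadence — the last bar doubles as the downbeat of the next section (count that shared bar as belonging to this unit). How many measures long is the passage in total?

Basic parallel period: 4 + 4 = 8 bars.
8 (basic form) + 2 (introduction) + 3 (link) = 13.
The elision shares a bar with the next section but does not change this unit's count.

13 measures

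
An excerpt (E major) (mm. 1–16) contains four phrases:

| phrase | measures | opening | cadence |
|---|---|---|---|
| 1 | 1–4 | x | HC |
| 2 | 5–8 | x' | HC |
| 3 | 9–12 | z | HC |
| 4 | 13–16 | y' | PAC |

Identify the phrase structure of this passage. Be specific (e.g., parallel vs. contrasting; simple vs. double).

contrasting double period

Four phrases in two halves: the first half (mm. 1–8) ends with a half cadence, the second (mm. 9–16) with a perfect authentic cadence — a large antecedent–consequent pair, i.e. a double period.
Phrase 3 begins with different material from phrase 1, making it contrasting.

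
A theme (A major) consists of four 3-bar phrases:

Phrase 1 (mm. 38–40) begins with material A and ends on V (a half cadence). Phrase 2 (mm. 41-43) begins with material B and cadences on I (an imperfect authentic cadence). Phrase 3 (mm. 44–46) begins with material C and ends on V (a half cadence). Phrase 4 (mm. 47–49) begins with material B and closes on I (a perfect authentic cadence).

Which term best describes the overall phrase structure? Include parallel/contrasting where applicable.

contrasting double period

Four phrases in two halves: the first half (mm. 38-43) ends with an imperfect authentic cadence, the second (bars 44–49) with a perfect authentic cadence — a large antecedent–consequent pair, i.e. a double period.
Phrase 3 begins with different material from phrase 1, making it contrasting.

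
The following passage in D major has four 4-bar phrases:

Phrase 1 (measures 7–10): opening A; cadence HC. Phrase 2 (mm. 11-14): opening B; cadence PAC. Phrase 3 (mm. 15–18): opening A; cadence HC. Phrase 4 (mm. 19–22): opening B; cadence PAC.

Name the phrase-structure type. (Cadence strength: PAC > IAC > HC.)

The cadence pattern HC–PAC–HC–PAC is weak–strong twice, and phrases 3–4 restate phrases 1–2: a period heard twice, not a double period (which would end weakly at phrase 2).

repeated period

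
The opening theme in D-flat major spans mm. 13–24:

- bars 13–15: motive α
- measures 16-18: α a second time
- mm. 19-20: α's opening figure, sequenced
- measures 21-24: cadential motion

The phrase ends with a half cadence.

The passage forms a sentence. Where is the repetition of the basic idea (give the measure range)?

The presentation of a sentence is the basic idea (measures 13-15) plus its repetition (mm. 16–18); the repetition of the basic idea is therefore mm. 16–18.

measures 16–18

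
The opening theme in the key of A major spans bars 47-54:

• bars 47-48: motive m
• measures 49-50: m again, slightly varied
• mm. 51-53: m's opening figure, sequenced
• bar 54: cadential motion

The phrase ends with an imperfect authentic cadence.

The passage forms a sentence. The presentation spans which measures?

measures 47–50

The presentation of a sentence is the basic idea (measures 47–48) plus its repetition (bars 49–50); the presentation is therefore measures 47–50.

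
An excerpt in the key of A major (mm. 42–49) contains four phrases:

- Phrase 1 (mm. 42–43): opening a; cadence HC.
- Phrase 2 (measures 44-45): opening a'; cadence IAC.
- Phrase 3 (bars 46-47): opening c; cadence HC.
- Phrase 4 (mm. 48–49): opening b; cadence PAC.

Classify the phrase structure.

contrasting double period

Four phrases in two halves: the first half (mm. 42–45) ends with an imperfect authentic cadence, the second (bars 46–49) with a perfect authentic cadence — a large antecedent–consequent pair, i.e. a double period.
Phrase 3 begins with different material from phrase 1, making it contrasting.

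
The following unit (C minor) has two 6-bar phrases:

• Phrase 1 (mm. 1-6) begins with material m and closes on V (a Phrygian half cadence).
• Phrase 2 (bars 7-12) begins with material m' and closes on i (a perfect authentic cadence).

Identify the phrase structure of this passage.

parallel period

Phrase 1 ends with a Phrygian half cadence (weaker) and phrase 2 with a perfect authentic cadence (stronger): antecedent + consequent = a period.
The two phrases open with the same material (m / m'), so the period is parallel.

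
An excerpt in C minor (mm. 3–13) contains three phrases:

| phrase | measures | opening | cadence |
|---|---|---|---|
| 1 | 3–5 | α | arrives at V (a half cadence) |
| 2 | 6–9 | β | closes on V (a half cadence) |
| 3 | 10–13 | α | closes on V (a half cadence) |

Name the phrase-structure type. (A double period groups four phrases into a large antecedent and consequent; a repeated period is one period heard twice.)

phrase group

The final phrase closes with a half cadence, which is not stronger than the preceding half cadence; the 3 phrases lack an overall antecedent–consequent design and so form a phrase group.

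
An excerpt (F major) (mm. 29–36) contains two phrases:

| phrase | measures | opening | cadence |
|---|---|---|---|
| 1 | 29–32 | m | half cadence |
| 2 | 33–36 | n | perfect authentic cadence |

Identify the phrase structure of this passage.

Phrase 1 ends with a half cadence (weaker) and phrase 2 with a perfect authentic cadence (stronger): antecedent + consequent = a period.
The two phrases open with different material (m / n), so the period is contrasting.

contrasting period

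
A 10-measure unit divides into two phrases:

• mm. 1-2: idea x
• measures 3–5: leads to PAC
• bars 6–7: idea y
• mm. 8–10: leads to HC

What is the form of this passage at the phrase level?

The second phrase closes with a half cadence, which is not stronger than the first phrase's perfect authentic cadence; without a weak→strong cadential pair there is no antecedent–consequent relationship, so this is a phrase group rather than a period.

phrase group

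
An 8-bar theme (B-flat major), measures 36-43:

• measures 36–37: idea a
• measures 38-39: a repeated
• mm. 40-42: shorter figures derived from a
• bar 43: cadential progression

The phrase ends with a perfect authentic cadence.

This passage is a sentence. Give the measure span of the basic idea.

The presentation of a sentence is the basic idea (bars 36-37) plus its repetition (mm. 38–39); the basic idea is therefore mm. 36-37.

measures 36–37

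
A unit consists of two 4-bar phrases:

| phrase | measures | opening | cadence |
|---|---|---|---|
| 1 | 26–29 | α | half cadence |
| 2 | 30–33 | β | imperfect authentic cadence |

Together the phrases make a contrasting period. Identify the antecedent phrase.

The phrase ending with the weaker cadence (half cadence) is the antecedent; the one ending more conclusively (imperfect authentic cadence) is the consequent. The antecedent is phrase 1.

phrase 1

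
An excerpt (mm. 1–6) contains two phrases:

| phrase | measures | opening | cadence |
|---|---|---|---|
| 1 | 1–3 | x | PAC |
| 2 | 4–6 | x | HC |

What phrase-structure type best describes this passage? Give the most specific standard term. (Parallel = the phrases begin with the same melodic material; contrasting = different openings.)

phrase group

The second phrase closes with a half cadence, which is not stronger than the first phrase's perfect authentic cadence; without a weak→strong cadential pair there is no antecedent–consequent relationship, so this is a phrase group rather than a period.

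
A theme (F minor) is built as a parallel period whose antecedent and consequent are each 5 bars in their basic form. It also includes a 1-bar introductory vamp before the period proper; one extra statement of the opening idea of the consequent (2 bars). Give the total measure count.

13 measures

Basic parallel period: 5 + 5 = 10 bars.
10 (basic form) + 1 (introduction) + 2 (extra statement) = 13.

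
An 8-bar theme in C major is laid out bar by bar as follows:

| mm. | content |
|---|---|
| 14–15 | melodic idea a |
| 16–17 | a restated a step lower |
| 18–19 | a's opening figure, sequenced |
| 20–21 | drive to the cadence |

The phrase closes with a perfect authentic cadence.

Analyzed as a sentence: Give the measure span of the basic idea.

The presentation of a sentence is the basic idea (bars 14-15) plus its repetition (measures 16–17); the basic idea is therefore measures 14–15.

measures 14–15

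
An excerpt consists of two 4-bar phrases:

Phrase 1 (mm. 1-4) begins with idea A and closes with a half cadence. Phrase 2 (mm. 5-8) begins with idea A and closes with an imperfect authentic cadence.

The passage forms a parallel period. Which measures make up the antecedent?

The phrase ending with the weaker cadence (half cadence) is the antecedent; the one ending more conclusively (imperfect authentic cadence) is the consequent. The antecedent is measures 1–4.

measures 1–4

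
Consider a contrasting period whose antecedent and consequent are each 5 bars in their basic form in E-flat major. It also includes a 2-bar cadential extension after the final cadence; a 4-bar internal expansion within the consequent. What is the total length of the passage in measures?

16 measures

Basic contrasting period: 5 + 5 = 10 bars.
10 (basic form) + 2 (cadential extension) + 4 (internal expansion) = 16.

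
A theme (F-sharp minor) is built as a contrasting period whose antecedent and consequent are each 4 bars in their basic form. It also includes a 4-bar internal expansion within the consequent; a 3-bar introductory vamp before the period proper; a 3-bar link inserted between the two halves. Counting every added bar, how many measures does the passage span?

18 measures

Basic contrasting period: 4 + 4 = 8 bars.
8 (basic form) + 4 (internal expansion) + 3 (introduction) + 3 (link) = 18.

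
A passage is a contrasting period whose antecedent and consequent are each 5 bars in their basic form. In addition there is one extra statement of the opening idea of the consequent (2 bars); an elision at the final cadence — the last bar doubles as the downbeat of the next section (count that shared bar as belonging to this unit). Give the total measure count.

Basic contrasting period: 5 + 5 = 10 bars.
10 (basic form) + 2 (extra statement) = 12.
The elision shares a bar with the next section but does not change this unit's count.

12 measures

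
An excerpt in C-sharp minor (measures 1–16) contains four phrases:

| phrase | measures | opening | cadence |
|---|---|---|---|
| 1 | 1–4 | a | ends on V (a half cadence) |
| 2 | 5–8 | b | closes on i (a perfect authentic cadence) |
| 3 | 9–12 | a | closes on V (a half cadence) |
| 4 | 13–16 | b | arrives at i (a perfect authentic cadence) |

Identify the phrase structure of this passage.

repeated period

The cadence pattern HC–PAC–HC–PAC is weak–strong twice, and phrases 3–4 restate phrases 1–2: a period heard twice, not a double period (which would end weakly at phrase 2).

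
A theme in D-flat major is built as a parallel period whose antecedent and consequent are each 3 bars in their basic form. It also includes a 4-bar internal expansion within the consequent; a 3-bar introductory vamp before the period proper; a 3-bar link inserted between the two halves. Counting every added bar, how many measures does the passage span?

16 measures

Basic parallel period: 3 + 3 = 6 bars.
6 (basic form) + 4 (internal expansion) + 3 (introduction) + 3 (link) = 16.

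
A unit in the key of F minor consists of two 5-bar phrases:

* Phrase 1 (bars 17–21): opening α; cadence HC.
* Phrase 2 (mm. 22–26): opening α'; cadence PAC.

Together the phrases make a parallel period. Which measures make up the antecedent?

The phrase ending with the weaker cadence (half cadence) is the antecedent; the one ending more conclusively (perfect authentic cadence) is the consequent. The antecedent is measures 17–21.

measures 17–21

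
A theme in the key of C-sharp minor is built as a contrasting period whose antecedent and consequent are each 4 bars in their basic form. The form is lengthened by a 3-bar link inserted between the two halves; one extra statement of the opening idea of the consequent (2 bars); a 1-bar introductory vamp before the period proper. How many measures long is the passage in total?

Basic contrasting period: 4 + 4 = 8 bars.
8 (basic form) + 3 (link) + 2 (extra statement) + 1 (introduction) = 14.

14 measures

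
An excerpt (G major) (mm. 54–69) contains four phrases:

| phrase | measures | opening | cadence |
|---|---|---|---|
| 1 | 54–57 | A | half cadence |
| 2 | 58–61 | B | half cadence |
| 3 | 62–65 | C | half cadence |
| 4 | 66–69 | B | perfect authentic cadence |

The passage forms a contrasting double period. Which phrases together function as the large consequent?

phrases 3 and 4

In a double period the first pair of phrases (ending half cadence) is the large antecedent and the second pair (ending perfect authentic cadence) is the large consequent; the consequent is phrases 3 and 4.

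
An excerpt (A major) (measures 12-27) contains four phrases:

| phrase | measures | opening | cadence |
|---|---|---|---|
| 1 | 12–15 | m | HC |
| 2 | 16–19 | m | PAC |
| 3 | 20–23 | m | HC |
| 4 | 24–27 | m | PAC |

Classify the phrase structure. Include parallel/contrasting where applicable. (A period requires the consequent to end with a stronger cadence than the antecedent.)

repeated period

The cadence pattern HC–PAC–HC–PAC is weak–strong twice, and phrases 3–4 restate phrases 1–2: a period heard twice, not a double period (which would end weakly at phrase 2).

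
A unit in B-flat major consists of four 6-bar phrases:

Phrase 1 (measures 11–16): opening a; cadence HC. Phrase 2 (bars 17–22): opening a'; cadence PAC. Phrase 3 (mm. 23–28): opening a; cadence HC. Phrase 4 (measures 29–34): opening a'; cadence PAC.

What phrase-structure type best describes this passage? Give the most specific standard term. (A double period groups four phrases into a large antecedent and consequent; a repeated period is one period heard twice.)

repeated period

The cadence pattern HC–PAC–HC–PAC is weak–strong twice, and phrases 3–4 restate phrases 1–2: a period heard twice, not a double period (which would end weakly at phrase 2).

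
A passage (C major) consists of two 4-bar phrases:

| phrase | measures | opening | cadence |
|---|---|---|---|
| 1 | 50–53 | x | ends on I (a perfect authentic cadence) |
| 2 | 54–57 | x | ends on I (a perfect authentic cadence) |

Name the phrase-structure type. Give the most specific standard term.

repeated phrase

Both phrases have the same opening (x) and the same cadence (perfect authentic cadence): the second is a restatement, not a consequent, so this is a repeated phrase rather than a period.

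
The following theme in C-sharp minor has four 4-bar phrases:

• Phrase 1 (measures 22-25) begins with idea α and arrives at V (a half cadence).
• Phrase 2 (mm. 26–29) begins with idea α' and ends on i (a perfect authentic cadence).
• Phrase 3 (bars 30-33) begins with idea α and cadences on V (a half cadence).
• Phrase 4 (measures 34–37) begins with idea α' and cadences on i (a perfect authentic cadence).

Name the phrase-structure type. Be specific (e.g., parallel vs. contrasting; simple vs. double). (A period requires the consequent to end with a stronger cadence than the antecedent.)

The cadence pattern HC–PAC–HC–PAC is weak–strong twice, and phrases 3–4 restate phrases 1–2: a period heard twice, not a double period (which would end weakly at phrase 2).

repeated period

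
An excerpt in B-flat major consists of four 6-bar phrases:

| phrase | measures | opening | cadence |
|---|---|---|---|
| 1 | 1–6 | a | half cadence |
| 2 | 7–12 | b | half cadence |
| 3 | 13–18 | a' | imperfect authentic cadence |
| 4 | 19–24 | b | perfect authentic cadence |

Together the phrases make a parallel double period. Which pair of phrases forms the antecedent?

phrases 1 and 2

In a double period the first pair of phrases (ending half cadence) is the large antecedent and the second pair (ending perfect authentic cadence) is the large consequent; the antecedent is phrases 1 and 2.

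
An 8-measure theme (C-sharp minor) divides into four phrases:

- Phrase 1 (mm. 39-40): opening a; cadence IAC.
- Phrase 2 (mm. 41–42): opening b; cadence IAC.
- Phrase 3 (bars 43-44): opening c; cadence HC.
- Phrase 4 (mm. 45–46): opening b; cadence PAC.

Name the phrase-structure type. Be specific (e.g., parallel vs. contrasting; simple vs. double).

contrasting double period

Four phrases in two halves: the first half (mm. 39–42) ends with an imperfect authentic cadence, the second (mm. 43–46) with a perfect authentic cadence — a large antecedent–consequent pair, i.e. a double period.
Phrase 3 begins with different material from phrase 1, making it contrasting.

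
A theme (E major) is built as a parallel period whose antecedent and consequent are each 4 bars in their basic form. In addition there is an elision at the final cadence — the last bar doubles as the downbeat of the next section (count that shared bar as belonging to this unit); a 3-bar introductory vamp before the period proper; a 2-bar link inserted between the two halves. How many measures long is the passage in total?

Basic parallel period: 4 + 4 = 8 bars.
8 (basic form) + 3 (introduction) + 2 (link) = 13.
The elision shares a bar with the next section but does not change this unit's count.

13 measures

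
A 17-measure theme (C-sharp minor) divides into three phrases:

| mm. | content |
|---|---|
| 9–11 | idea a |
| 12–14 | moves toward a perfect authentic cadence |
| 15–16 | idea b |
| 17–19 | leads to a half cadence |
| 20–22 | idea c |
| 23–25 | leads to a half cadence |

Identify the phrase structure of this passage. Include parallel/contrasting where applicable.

The final phrase closes with a half cadence, which is not stronger than the preceding half cadence; the 3 phrases lack an overall antecedent–consequent design and so form a phrase group.

phrase group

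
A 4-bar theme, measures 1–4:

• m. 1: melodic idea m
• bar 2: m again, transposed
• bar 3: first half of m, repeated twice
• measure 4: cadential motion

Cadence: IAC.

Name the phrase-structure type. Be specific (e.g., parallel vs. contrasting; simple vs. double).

Basic idea (measure 1) + its repetition (measure 2) form the presentation; fragmentation and cadence (mm. 3–4) form the continuation — the 4-bar whole is a sentence.

sentence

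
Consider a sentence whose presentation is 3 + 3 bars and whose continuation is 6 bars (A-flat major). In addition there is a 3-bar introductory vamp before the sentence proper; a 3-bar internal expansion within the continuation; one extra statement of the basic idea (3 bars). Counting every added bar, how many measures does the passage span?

21 measures

Basic sentence: 3 + 3 + 6 = 12 bars.
12 (basic form) + 3 (introduction) + 3 (internal expansion) + 3 (extra statement) = 21.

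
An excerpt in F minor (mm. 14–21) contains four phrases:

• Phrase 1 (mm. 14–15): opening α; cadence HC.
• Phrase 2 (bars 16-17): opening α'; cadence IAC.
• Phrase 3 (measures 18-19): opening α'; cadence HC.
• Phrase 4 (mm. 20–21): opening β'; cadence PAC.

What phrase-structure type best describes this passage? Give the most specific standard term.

Four phrases in two halves: the first half (mm. 14–17) ends with an imperfect authentic cadence, the second (bars 18–21) with a perfect authentic cadence — a large antecedent–consequent pair, i.e. a double period.
Phrase 3 begins with the same material as phrase 1, making it parallel.

parallel double period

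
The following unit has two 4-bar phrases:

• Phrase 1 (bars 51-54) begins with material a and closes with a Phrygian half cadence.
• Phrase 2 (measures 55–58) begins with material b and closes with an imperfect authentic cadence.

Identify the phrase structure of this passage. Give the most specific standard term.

contrasting period

Phrase 1 ends with a Phrygian half cadence (weaker) and phrase 2 with an imperfect authentic cadence (stronger): antecedent + consequent = a period.
The two phrases open with different material (a / b), so the period is contrasting.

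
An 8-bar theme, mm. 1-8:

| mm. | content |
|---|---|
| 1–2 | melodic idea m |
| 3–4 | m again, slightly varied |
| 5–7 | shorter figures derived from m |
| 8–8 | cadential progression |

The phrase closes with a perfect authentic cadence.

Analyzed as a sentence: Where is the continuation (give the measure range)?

After the presentation (measures 1–4), the continuation covers the fragmentation through the cadence: mm. 5–8.

measures 5–8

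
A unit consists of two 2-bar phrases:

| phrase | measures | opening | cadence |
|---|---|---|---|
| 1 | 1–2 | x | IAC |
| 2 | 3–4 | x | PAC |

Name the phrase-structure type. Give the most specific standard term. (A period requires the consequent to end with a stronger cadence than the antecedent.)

parallel period

Phrase 1 ends with an imperfect authentic cadence (weaker) and phrase 2 with a perfect authentic cadence (stronger): antecedent + consequent = a period.
The two phrases open with the same material (x / x), so the period is parallel.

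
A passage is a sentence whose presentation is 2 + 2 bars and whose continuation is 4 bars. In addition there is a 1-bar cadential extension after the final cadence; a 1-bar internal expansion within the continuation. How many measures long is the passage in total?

10 measures

Basic sentence: 2 + 2 + 4 = 8 bars.
8 (basic form) + 1 (cadential extension) + 1 (internal expansion) = 10.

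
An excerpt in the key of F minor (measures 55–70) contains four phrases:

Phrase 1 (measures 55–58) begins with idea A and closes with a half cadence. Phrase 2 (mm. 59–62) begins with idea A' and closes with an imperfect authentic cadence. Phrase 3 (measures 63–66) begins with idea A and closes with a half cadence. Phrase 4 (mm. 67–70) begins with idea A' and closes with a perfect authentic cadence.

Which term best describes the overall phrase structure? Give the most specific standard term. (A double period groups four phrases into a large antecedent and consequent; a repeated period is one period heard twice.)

parallel double period

Four phrases in two halves: the first half (mm. 55–62) ends with an imperfect authentic cadence, the second (bars 63-70) with a perfect authentic cadence — a large antecedent–consequent pair, i.e. a double period.
Phrase 3 begins with the same material as phrase 1, making it parallel.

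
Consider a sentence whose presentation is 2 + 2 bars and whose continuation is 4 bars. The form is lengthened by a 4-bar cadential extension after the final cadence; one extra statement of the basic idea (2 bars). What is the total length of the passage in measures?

14 measures

Basic sentence: 2 + 2 + 4 = 8 bars.
8 (basic form) + 4 (cadential extension) + 2 (extra statement) = 14.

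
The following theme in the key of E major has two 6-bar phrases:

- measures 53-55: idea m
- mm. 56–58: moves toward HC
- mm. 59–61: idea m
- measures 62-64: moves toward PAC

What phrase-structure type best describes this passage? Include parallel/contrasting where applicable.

Phrase 1 ends with a half cadence (weaker) and phrase 2 with a perfect authentic cadence (stronger): antecedent + consequent = a period.
The two phrases open with the same material (m / m), so the period is parallel.

parallel period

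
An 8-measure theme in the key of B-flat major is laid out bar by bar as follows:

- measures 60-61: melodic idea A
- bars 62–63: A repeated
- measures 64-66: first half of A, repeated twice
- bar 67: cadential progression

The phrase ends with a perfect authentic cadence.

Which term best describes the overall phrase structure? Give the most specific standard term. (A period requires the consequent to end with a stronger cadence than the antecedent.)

sentence

Basic idea (measures 60–61) + its repetition (mm. 62–63) form the presentation; fragmentation and cadence (mm. 64-67) form the continuation — the 8-bar whole is a sentence.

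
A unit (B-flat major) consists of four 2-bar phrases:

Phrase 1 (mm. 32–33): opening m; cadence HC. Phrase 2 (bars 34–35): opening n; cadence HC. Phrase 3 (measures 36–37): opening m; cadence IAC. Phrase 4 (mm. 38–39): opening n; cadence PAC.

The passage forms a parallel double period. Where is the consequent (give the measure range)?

measures 36–39

In a double period the four phrases pair into a large antecedent (phrases 1–2, ending half cadence) and a large consequent (phrases 3–4, ending perfect authentic cadence). The consequent spans bars 36-39.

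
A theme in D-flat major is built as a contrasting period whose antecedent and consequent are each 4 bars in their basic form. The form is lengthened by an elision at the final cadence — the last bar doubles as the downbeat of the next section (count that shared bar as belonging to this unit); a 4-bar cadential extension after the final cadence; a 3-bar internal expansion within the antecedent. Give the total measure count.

Basic contrasting period: 4 + 4 = 8 bars.
8 (basic form) + 4 (cadential extension) + 3 (internal expansion) = 15.
The elision shares a bar with the next section but does not change this unit's count.

15 measures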